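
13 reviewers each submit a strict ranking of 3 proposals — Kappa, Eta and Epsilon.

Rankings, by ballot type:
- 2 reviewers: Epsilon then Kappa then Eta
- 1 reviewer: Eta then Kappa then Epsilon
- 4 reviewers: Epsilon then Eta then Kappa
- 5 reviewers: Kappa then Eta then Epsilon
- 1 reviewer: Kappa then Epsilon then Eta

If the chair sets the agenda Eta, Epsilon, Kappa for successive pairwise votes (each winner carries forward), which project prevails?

Kappa

Round 1: Eta vs Epsilon — 6–7, Epsilon advances.
Round 2: Epsilon vs Kappa — 6–7, Kappa advances.
Kappa survives the agenda.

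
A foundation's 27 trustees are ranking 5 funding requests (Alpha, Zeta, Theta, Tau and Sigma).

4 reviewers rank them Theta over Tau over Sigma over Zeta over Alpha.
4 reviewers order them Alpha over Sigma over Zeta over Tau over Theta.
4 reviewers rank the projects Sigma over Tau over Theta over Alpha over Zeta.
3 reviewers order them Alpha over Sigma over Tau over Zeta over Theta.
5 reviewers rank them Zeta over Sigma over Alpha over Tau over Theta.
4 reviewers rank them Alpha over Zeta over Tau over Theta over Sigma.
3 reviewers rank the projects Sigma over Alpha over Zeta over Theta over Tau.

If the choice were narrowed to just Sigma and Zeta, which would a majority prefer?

Ballots ranking Sigma above Zeta: 4 + 4 + 4 + 3 + 3 = 18.
Ballots ranking Zeta above Sigma: 27 − 18 = 9.
Sigma wins the head-to-head 18–9.

Sigma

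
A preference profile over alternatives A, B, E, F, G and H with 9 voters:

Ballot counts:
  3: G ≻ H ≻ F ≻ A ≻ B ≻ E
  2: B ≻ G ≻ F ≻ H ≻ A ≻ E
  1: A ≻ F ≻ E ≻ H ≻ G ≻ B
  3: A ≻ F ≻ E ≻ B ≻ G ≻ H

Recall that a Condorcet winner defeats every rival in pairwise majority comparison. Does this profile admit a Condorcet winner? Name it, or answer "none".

Head-to-head results (9 voters):
A vs B: A wins 7–2.
A vs E: 9 to 0, A.
A vs F: F, 5–4.
A vs G: A preferred on 1+3 = 4 ballots; G wins 5–4.
A vs H: A preferred on 1+3 = 4 ballots; H wins 5–4.
B vs E: B preferred on 3+2 = 5 ballots; B wins 5–4.
B vs F: F wins 7–2.
B vs G: 5 to 4, B.
B–H: B 5–4.
E vs F: 0 to 9, F.
E vs G: E is ranked higher on 1+3 = 4 ballots, G on 5. G wins 5–4.
E vs H: 4 to 5, H.
F vs G: F is ranked higher on 1+3 = 4 ballots, G on 5. G wins 5–4.
F–H: F 6–3.
G vs H: 8 to 1, G.
Each alternative drops at least one matchup (A loses to F; B loses to A; E loses to A; F loses to G; G loses to B; H loses to B); the cycle A > B > G > A rules out a Condorcet winner.

none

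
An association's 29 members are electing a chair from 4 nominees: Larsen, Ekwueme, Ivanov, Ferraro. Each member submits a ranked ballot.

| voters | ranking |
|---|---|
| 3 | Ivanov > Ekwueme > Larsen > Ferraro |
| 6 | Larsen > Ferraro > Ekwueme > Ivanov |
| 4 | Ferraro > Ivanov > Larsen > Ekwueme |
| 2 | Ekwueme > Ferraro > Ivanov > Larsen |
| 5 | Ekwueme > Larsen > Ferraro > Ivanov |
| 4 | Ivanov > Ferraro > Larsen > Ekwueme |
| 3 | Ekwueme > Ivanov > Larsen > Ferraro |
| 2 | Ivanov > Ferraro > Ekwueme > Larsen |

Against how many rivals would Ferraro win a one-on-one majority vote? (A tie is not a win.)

2

Ferraro against each rival (29 voters):
Ferraro vs Larsen: Ferraro is ranked higher on 4+2+4+2 = 12 ballots, Larsen on 17. Larsen wins 17–12.
Ferraro vs Ekwueme: 6+4+4+2 = 16 for Ferraro, 13 for Ekwueme — Ferraro by 16–13.
Ferraro vs Ivanov: Ferraro preferred on 6+4+2+5 = 17 ballots; Ferraro wins 17–12.
Ferraro beats Ekwueme, Ivanov; loses to Larsen — 2 pairwise wins.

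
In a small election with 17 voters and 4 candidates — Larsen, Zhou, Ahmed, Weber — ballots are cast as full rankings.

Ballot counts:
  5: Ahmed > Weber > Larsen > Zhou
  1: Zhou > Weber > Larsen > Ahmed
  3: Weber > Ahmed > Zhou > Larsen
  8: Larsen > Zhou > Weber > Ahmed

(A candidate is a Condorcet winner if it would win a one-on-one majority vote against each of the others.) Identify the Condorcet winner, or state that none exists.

Head-to-head results (17 voters):
Larsen vs Zhou: Larsen wins 13–4.
Larsen vs Ahmed: Larsen preferred on 1+8 = 9 ballots; Larsen wins 9–8.
Larsen vs Weber: Weber, 9–8.
Zhou vs Ahmed: Zhou, 9–8.
Zhou vs Weber: Zhou is ranked higher on 1+8 = 9 ballots, Weber on 8. Zhou wins 9–8.
Ahmed vs Weber: Weber wins 12–5.
No candidate is unbeaten: Larsen loses to Weber; Zhou loses to Larsen; Ahmed loses to Larsen; Weber loses to Zhou. In particular Larsen beats Zhou beats Weber beats Larsen is a majority cycle — no Condorcet winner exists.

none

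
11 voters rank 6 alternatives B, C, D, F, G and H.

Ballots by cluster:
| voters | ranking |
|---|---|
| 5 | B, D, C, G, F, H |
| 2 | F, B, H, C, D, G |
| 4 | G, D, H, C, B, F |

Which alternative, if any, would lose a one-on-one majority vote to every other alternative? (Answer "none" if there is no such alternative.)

none

Head-to-head results (11 voters):
B vs C: B preferred on 5+2 = 7 ballots; B wins 7–4.
B vs D: B preferred on 5+2 = 7 ballots; B wins 7–4.
B vs F: 9 to 2, B.
B vs G: 7 to 4, B.
B vs H: 7 to 4, B.
C vs D: D wins 9–2.
C vs F: C, 9–2.
C–G: C 7–4.
C–H: H 6–5.
D–F: D 9–2.
D vs G: D wins 7–4.
D–H: D 9–2.
F vs G: F preferred on 2 ballots; G wins 9–2.
F vs H: F, 7–4.
G vs H: G is ranked higher on 5+4 = 9 ballots, H on 2. G wins 9–2.
Every alternative wins at least one matchup (B beats C; C beats F; D beats C; F beats H; G beats F; H beats C), so there is no Condorcet loser.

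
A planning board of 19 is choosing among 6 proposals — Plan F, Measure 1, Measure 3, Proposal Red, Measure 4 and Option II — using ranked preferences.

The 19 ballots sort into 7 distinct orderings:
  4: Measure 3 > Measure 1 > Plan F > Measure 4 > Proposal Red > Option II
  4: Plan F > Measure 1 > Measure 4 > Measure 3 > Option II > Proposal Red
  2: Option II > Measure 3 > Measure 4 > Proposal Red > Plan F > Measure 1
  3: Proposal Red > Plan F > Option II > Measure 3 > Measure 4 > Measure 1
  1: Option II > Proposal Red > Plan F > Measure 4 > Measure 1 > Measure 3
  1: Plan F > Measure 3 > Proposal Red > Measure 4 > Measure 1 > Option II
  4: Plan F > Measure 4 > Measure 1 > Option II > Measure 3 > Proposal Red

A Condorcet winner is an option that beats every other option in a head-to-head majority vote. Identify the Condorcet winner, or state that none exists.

Plan F

Pairwise majorities:
Plan F vs Measure 1: 15 to 4, Plan F.
Plan F vs Measure 3: 4+3+1+1+4 = 13 for Plan F, 6 for Measure 3 — Plan F by 13–6.
Plan F vs Proposal Red: Plan F preferred on 4+4+1+4 = 13 ballots; Plan F wins 13–6.
Plan F vs Measure 4: 4+4+3+1+1+4 = 17 for Plan F, 2 for Measure 4 — Plan F by 17–2.
Plan F vs Option II: Plan F preferred on 4+4+3+1+4 = 16 ballots; Plan F wins 16–3.
Measure 1 vs Measure 3: Measure 1 is ranked higher on 4+1+4 = 9 ballots, Measure 3 on 10. Measure 3 wins 10–9.
Measure 1 vs Proposal Red: 4+4+4 = 12 for Measure 1, 7 for Proposal Red — Measure 1 by 12–7.
Measure 1 vs Measure 4: Measure 1 is ranked higher on 4+4 = 8 ballots, Measure 4 on 11. Measure 4 wins 11–8.
Measure 1 vs Option II: Measure 1 preferred on 4+4+1+4 = 13 ballots; Measure 1 wins 13–6.
Measure 3 vs Proposal Red: 15 to 4, Measure 3.
Measure 3 vs Measure 4: 10 to 9, Measure 3.
Measure 3 vs Option II: 4+4+1 = 9 for Measure 3, 10 for Option II — Option II by 10–9.
Proposal Red vs Measure 4: 5 to 14, Measure 4.
Proposal Red vs Option II: 4+3+1 = 8 for Proposal Red, 11 for Option II — Option II by 11–8.
Measure 4 vs Option II: 4+4+1+4 = 13 for Measure 4, 6 for Option II — Measure 4 by 13–6.
Plan F beats each of Measure 1, Measure 3, Proposal Red, Measure 4, Option II — Plan F is the Condorcet winner.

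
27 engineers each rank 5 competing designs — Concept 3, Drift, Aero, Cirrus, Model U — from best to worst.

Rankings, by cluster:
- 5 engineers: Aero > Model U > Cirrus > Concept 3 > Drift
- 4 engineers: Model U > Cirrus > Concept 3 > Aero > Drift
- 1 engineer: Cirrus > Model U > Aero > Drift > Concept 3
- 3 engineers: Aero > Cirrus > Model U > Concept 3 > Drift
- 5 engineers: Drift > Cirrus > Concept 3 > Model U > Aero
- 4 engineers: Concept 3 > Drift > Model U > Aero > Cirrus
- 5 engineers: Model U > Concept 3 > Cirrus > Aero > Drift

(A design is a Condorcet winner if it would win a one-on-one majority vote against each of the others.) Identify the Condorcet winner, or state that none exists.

Check each pair by majority over 27 ballots:
Concept 3 vs Drift: Concept 3 preferred on 5+4+3+4+5 = 21 ballots; Concept 3 wins 21–6.
Concept 3 vs Aero: Concept 3 preferred on 4+5+4+5 = 18 ballots; Concept 3 wins 18–9.
Concept 3 vs Cirrus: Concept 3 preferred on 4+5 = 9 ballots; Cirrus wins 18–9.
Concept 3 vs Model U: Concept 3 is ranked higher on 5+4 = 9 ballots, Model U on 18. Model U wins 18–9.
Drift vs Aero: 5+4 = 9 for Drift, 18 for Aero — Aero by 18–9.
Drift vs Cirrus: Drift preferred on 5+4 = 9 ballots; Cirrus wins 18–9.
Drift vs Model U: Drift preferred on 5+4 = 9 ballots; Model U wins 18–9.
Aero vs Cirrus: Aero is ranked higher on 5+3+4 = 12 ballots, Cirrus on 15. Cirrus wins 15–12.
Aero vs Model U: 8 to 19, Model U.
Cirrus vs Model U: Cirrus is ranked higher on 1+3+5 = 9 ballots, Model U on 18. Model U wins 18–9.
Model U defeats every rival head-to-head and is the Condorcet winner.

Model U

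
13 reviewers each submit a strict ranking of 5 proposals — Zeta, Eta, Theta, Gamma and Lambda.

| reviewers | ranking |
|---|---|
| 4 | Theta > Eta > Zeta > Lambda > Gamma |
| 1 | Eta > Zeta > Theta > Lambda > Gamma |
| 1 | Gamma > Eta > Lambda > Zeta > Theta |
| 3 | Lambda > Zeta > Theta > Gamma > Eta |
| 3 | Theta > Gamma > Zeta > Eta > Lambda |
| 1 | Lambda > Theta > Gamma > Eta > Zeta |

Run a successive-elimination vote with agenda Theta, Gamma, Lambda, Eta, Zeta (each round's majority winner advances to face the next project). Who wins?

Theta

Round 1: Theta vs Gamma — 12–1, Theta advances.
Round 2: Theta vs Lambda — 8–5, Theta advances.
Round 3: Theta vs Eta — 11–2, Theta advances.
Round 4: Theta vs Zeta — 8–5, Theta advances.
The agenda winner is Theta.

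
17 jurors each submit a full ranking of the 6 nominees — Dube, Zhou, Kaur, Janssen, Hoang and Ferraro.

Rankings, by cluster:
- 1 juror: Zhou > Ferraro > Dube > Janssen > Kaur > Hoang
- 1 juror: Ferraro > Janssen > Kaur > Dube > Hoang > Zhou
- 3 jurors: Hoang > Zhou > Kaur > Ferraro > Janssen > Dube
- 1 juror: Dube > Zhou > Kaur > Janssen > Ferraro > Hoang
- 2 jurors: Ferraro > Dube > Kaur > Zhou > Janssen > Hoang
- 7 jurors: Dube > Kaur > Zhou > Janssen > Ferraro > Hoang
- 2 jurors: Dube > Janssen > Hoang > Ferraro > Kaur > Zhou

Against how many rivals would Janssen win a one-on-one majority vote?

Janssen against each rival (17 jurors):
Janssen vs Dube: 4 to 13, Dube.
Janssen vs Zhou: Janssen preferred on 1+2 = 3 ballots; Zhou wins 14–3.
Janssen vs Kaur: Janssen is ranked higher on 1+1+2 = 4 ballots, Kaur on 13. Kaur wins 13–4.
Janssen vs Hoang: Janssen, 14–3.
Janssen vs Ferraro: Janssen, 10–7.
Janssen beats Hoang, Ferraro; loses to Dube, Zhou, Kaur — 2 pairwise wins.

2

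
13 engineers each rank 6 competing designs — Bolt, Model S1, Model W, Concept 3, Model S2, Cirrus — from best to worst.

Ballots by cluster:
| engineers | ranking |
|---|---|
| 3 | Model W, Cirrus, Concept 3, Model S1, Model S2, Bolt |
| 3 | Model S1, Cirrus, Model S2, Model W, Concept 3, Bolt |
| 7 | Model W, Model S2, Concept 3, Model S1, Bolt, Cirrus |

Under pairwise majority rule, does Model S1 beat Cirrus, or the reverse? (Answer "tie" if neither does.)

Ballots ranking Model S1 above Cirrus: 3 + 7 = 10.
Ballots ranking Cirrus above Model S1: 13 − 10 = 3.
Model S1 wins the head-to-head 10–3.

Model S1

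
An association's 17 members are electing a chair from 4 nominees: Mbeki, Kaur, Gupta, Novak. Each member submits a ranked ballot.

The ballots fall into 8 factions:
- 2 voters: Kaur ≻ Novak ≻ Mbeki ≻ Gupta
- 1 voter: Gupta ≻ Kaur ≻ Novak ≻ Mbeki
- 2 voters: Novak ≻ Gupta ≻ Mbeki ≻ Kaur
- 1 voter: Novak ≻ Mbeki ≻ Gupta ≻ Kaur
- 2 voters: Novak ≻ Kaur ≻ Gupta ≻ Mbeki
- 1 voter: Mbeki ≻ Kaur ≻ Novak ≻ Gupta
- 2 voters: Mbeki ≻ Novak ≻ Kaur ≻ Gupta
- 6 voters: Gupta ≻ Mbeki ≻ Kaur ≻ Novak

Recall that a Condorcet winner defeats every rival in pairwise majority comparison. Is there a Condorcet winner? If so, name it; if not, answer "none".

none

Check each pair by majority over 17 ballots:
Mbeki vs Kaur: Mbeki, 12–5.
Mbeki vs Gupta: Gupta, 11–6.
Mbeki–Novak: Mbeki 9–8.
Kaur vs Gupta: Gupta, 10–7.
Kaur–Novak: Kaur 10–7.
Gupta–Novak: Novak 10–7.
No candidate is unbeaten: Mbeki loses to Gupta; Kaur loses to Mbeki; Gupta loses to Novak; Novak loses to Mbeki. In particular Mbeki beats Novak beats Gupta beats Mbeki is a majority cycle — no Condorcet winner exists.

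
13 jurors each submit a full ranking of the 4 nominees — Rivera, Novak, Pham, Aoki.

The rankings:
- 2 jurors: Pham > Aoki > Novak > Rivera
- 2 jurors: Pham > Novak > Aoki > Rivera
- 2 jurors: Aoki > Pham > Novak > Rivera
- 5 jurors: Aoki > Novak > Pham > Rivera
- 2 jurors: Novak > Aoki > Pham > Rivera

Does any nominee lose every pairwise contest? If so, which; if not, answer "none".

Rivera

Pairwise majorities:
Rivera vs Novak: 0 for Rivera, 13 for Novak — Novak by 13–0.
Rivera vs Pham: Pham wins 13–0.
Rivera vs Aoki: Aoki wins 13–0.
Novak vs Pham: Novak is ranked higher on 5+2 = 7 ballots, Pham on 6. Novak wins 7–6.
Novak vs Aoki: Novak is ranked higher on 2+2 = 4 ballots, Aoki on 9. Aoki wins 9–4.
Pham vs Aoki: Pham is ranked higher on 2+2 = 4 ballots, Aoki on 9. Aoki wins 9–4.
Rivera is beaten in every head-to-head and is the Condorcet loser.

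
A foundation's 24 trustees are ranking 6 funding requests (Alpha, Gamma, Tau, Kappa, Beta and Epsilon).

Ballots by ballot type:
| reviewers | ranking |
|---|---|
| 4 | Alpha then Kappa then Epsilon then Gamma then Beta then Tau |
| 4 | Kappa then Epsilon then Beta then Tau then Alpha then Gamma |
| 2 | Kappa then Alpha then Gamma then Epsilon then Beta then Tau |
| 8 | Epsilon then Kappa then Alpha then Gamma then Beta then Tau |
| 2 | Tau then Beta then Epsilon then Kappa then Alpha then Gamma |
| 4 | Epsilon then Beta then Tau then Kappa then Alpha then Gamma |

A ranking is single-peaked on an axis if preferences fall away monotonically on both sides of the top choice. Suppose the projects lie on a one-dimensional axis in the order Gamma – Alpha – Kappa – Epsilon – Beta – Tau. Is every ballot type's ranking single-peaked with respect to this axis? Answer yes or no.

Axis positions: Gamma=1, Alpha=2, Kappa=3, Epsilon=4, Beta=5, Tau=6.
Ballot type 1 (peak Alpha at position 2): ranking walks positions 2-3-4-1-5-6, expanding outward from the peak — single-peaked.
Ballot type 2 (peak Kappa at position 3): ranking walks positions 3-4-5-6-2-1, expanding outward from the peak — single-peaked.
Ballot type 3 (peak Kappa at position 3): ranking walks positions 3-2-1-4-5-6, expanding outward from the peak — single-peaked.
Ballot type 4 (peak Epsilon at position 4): ranking walks positions 4-3-2-1-5-6, expanding outward from the peak — single-peaked.
Ballot type 5 (peak Tau at position 6): ranking walks positions 6-5-4-3-2-1, expanding outward from the peak — single-peaked.
Ballot type 6 (peak Epsilon at position 4): ranking walks positions 4-5-6-3-2-1, expanding outward from the peak — single-peaked.
Every ranking is single-peaked on this axis.

yes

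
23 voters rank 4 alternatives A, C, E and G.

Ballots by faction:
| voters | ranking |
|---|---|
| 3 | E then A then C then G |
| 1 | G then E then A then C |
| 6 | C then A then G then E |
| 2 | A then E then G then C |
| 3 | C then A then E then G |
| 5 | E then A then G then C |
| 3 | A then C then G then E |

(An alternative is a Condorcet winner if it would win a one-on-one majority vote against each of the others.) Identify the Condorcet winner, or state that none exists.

Pairwise majorities:
A vs C: A wins 14–9.
A vs E: A wins 14–9.
A vs G: A, 22–1.
C–E: C 12–11.
C vs G: C, 15–8.
E vs G: E wins 13–10.
A wins every pairwise contest, so A is the Condorcet winner.

A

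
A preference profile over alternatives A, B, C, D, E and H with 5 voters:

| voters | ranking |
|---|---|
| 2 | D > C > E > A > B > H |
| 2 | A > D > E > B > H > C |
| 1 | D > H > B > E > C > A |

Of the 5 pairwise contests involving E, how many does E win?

E against each rival (5 voters):
E vs A: E is ranked higher on 2+1 = 3 ballots, A on 2. E wins 3–2.
E–B: E 4–1.
E vs C: 3 to 2, E.
E vs D: D, 5–0.
E vs H: E, 4–1.
E beats A, B, C, H; loses to D — 4 pairwise wins.

4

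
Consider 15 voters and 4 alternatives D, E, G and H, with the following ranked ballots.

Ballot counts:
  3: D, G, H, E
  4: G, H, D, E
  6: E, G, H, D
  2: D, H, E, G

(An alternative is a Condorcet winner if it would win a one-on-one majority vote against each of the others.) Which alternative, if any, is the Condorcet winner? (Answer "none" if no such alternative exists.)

none

Head-to-head results (15 voters):
D–E: D 9–6.
D vs G: G wins 10–5.
D vs H: H wins 10–5.
E vs G: E wins 8–7.
E vs H: H, 9–6.
G vs H: G wins 13–2.
Each alternative drops at least one matchup (D loses to G; E loses to D; G loses to E; H loses to G); the cycle D beats E beats G beats D rules out a Condorcet winner.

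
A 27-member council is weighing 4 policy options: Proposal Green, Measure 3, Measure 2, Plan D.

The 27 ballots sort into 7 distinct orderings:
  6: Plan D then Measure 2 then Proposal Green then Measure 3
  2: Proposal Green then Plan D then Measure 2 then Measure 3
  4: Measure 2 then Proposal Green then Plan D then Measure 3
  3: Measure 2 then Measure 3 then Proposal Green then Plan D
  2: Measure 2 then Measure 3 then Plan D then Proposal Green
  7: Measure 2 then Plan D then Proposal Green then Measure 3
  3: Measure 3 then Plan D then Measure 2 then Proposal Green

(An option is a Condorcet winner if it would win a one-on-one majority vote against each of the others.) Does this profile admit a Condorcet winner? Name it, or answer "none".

Head-to-head results (27 council members):
Proposal Green vs Measure 3: Proposal Green preferred on 6+2+4+7 = 19 ballots; Proposal Green wins 19–8.
Proposal Green vs Measure 2: Proposal Green preferred on 2 ballots; Measure 2 wins 25–2.
Proposal Green vs Plan D: Proposal Green is ranked higher on 2+4+3 = 9 ballots, Plan D on 18. Plan D wins 18–9.
Measure 3 vs Measure 2: Measure 3 preferred on 3 ballots; Measure 2 wins 24–3.
Measure 3 vs Plan D: Measure 3 is ranked higher on 3+2+3 = 8 ballots, Plan D on 19. Plan D wins 19–8.
Measure 2 vs Plan D: Measure 2 is ranked higher on 4+3+2+7 = 16 ballots, Plan D on 11. Measure 2 wins 16–11.
Measure 2 wins every pairwise contest, so Measure 2 is the Condorcet winner.

Measure 2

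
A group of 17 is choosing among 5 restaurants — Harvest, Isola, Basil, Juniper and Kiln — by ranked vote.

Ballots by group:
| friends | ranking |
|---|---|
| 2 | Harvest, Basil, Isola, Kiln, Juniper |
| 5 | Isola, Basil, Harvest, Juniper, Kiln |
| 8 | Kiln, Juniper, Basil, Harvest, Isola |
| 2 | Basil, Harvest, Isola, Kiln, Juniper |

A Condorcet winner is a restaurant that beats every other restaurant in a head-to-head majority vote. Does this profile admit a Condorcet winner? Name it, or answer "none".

Basil

Head-to-head results (17 friends):
Harvest vs Isola: Harvest wins 12–5.
Harvest vs Basil: Basil, 15–2.
Harvest–Juniper: Harvest 9–8.
Harvest–Kiln: Harvest 9–8.
Isola–Basil: Basil 12–5.
Isola vs Juniper: Isola wins 9–8.
Isola–Kiln: Isola 9–8.
Basil vs Juniper: Basil wins 9–8.
Basil vs Kiln: Basil, 9–8.
Juniper–Kiln: Kiln 12–5.
Basil beats each of Harvest, Isola, Juniper, Kiln — Basil is the Condorcet winner.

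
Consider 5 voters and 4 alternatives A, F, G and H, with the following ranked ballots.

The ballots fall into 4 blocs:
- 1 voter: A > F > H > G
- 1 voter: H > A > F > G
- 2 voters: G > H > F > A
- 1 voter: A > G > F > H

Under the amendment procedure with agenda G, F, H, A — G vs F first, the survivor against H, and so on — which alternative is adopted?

Round 1: G vs F — 3–2, G advances.
Round 2: G vs H — 3–2, G advances.
Round 3: G vs A — 2–3, A advances.
The agenda winner is A.

A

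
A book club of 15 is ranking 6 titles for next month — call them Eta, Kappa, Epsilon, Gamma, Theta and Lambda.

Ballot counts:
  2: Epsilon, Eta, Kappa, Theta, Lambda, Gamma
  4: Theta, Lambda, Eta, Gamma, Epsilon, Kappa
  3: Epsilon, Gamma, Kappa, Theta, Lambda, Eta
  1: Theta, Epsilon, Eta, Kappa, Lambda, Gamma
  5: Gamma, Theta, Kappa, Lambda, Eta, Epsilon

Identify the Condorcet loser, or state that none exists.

Pairwise majorities:
Eta vs Kappa: Eta preferred on 2+4+1 = 7 ballots; Kappa wins 8–7.
Eta vs Epsilon: Eta, 9–6.
Eta vs Gamma: 7 to 8, Gamma.
Eta–Theta: Theta 13–2.
Eta vs Lambda: Eta is ranked higher on 2+1 = 3 ballots, Lambda on 12. Lambda wins 12–3.
Kappa vs Epsilon: Epsilon wins 10–5.
Kappa vs Gamma: Kappa preferred on 2+1 = 3 ballots; Gamma wins 12–3.
Kappa vs Theta: Theta wins 10–5.
Kappa vs Lambda: Kappa, 11–4.
Epsilon vs Gamma: 6 to 9, Gamma.
Epsilon vs Theta: Theta wins 10–5.
Epsilon–Lambda: Lambda 9–6.
Gamma–Theta: Gamma 8–7.
Gamma–Lambda: Gamma 8–7.
Theta vs Lambda: Theta, 15–0.
No book is winless: Eta beats Epsilon; Kappa beats Eta; Epsilon beats Kappa; Gamma beats Eta; Theta beats Eta; Lambda beats Eta. There is no Condorcet loser.

none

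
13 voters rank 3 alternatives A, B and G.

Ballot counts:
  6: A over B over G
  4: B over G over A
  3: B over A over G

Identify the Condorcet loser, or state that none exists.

Pairwise majorities:
A vs B: 6 to 7, B.
A–G: A 9–4.
B vs G: B wins 13–0.
G is beaten in every head-to-head and is the Condorcet loser.

G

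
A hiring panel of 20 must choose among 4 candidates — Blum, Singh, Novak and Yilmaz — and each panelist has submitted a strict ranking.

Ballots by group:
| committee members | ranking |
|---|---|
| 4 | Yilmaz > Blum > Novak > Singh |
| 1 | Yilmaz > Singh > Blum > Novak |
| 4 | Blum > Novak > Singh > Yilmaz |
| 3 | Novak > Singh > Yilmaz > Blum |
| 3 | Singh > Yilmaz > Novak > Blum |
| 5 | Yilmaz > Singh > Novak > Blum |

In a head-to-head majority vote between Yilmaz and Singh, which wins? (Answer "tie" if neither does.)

tie

Ballots ranking Yilmaz above Singh: 4 + 1 + 5 = 10.
Ballots ranking Singh above Yilmaz: 20 − 10 = 10.
10–10: the pair ties.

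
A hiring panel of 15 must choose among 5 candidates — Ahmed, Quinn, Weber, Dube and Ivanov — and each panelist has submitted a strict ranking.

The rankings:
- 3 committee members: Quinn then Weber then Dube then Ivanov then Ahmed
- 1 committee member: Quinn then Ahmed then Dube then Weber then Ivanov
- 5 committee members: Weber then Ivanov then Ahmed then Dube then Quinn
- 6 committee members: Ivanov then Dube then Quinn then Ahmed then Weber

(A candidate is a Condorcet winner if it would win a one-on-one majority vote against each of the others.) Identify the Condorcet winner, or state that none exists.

Head-to-head results (15 committee members):
Ahmed vs Quinn: Quinn wins 10–5.
Ahmed vs Weber: Ahmed is ranked higher on 1+6 = 7 ballots, Weber on 8. Weber wins 8–7.
Ahmed vs Dube: Dube wins 9–6.
Ahmed vs Ivanov: Ahmed is ranked higher on 1 ballot, Ivanov on 14. Ivanov wins 14–1.
Quinn vs Weber: 10 to 5, Quinn.
Quinn vs Dube: Quinn preferred on 3+1 = 4 ballots; Dube wins 11–4.
Quinn–Ivanov: Ivanov 11–4.
Weber vs Dube: Weber wins 8–7.
Weber vs Ivanov: Weber preferred on 3+1+5 = 9 ballots; Weber wins 9–6.
Dube–Ivanov: Ivanov 11–4.
Each candidate drops at least one matchup (Ahmed loses to Quinn; Quinn loses to Dube; Weber loses to Quinn; Dube loses to Weber; Ivanov loses to Weber); the cycle Quinn > Weber > Dube > Quinn rules out a Condorcet winner.

none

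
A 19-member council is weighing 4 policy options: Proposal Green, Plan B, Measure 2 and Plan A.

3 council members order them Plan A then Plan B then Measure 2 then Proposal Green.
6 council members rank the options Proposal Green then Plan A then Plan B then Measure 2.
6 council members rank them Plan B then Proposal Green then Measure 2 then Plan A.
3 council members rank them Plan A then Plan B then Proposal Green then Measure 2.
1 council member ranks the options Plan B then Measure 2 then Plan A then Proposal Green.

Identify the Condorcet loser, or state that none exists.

Head-to-head results (19 council members):
Proposal Green vs Plan B: Proposal Green preferred on 6 ballots; Plan B wins 13–6.
Proposal Green vs Measure 2: Proposal Green preferred on 6+6+3 = 15 ballots; Proposal Green wins 15–4.
Proposal Green vs Plan A: Proposal Green wins 12–7.
Plan B–Measure 2: Plan B 19–0.
Plan B vs Plan A: Plan B is ranked higher on 6+1 = 7 ballots, Plan A on 12. Plan A wins 12–7.
Measure 2 vs Plan A: Plan A, 12–7.
Only Measure 2 has no wins; Measure 2 is the Condorcet loser.

Measure 2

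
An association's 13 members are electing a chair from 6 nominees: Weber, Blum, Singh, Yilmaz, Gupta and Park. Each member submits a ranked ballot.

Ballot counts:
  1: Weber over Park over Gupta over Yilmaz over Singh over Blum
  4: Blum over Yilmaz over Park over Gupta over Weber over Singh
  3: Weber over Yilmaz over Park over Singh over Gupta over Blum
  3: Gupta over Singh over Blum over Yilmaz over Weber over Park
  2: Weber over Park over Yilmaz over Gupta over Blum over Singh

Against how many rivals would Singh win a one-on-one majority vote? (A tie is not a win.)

1

Singh against each rival (13 voters):
Singh vs Weber: Singh is ranked higher on 3 ballots, Weber on 10. Weber wins 10–3.
Singh vs Blum: Singh, 7–6.
Singh vs Yilmaz: Singh is ranked higher on 3 ballots, Yilmaz on 10. Yilmaz wins 10–3.
Singh vs Gupta: 3 for Singh, 10 for Gupta — Gupta by 10–3.
Singh vs Park: Park wins 10–3.
Singh beats Blum; loses to Weber, Yilmaz, Gupta, Park — 1 pairwise win.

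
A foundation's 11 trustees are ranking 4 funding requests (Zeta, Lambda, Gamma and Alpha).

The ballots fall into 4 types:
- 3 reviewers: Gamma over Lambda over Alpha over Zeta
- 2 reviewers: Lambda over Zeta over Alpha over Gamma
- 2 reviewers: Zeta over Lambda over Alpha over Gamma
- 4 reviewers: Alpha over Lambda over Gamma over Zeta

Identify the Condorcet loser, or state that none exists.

Zeta

Head-to-head results (11 reviewers):
Zeta vs Lambda: 2 for Zeta, 9 for Lambda — Lambda by 9–2.
Zeta vs Gamma: 2+2 = 4 for Zeta, 7 for Gamma — Gamma by 7–4.
Zeta vs Alpha: Alpha, 7–4.
Lambda vs Gamma: Lambda, 8–3.
Lambda vs Alpha: Lambda preferred on 3+2+2 = 7 ballots; Lambda wins 7–4.
Gamma vs Alpha: Alpha wins 8–3.
Zeta is beaten in every head-to-head and is the Condorcet loser.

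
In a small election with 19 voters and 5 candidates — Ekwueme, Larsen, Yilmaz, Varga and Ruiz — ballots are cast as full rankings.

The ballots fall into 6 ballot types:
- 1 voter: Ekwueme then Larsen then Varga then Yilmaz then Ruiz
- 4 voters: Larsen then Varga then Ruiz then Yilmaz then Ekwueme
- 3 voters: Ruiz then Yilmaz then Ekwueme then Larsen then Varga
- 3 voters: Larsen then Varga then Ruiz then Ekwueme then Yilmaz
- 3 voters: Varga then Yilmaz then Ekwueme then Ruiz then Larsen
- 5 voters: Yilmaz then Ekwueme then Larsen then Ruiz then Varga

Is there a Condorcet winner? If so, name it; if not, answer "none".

Head-to-head results (19 voters):
Ekwueme vs Larsen: 12 to 7, Ekwueme.
Ekwueme vs Yilmaz: 4 to 15, Yilmaz.
Ekwueme vs Varga: 1+3+5 = 9 for Ekwueme, 10 for Varga — Varga by 10–9.
Ekwueme vs Ruiz: 1+3+5 = 9 for Ekwueme, 10 for Ruiz — Ruiz by 10–9.
Larsen vs Yilmaz: 8 to 11, Yilmaz.
Larsen vs Varga: 1+4+3+3+5 = 16 for Larsen, 3 for Varga — Larsen by 16–3.
Larsen vs Ruiz: 1+4+3+5 = 13 for Larsen, 6 for Ruiz — Larsen by 13–6.
Yilmaz vs Varga: 3+5 = 8 for Yilmaz, 11 for Varga — Varga by 11–8.
Yilmaz vs Ruiz: Yilmaz is ranked higher on 1+3+5 = 9 ballots, Ruiz on 10. Ruiz wins 10–9.
Varga vs Ruiz: 1+4+3+3 = 11 for Varga, 8 for Ruiz — Varga by 11–8.
No candidate is unbeaten: Ekwueme loses to Yilmaz; Larsen loses to Ekwueme; Yilmaz loses to Varga; Varga loses to Larsen; Ruiz loses to Larsen. In particular Ekwueme > Larsen > Varga > Ekwueme is a majority cycle — no Condorcet winner exists.

none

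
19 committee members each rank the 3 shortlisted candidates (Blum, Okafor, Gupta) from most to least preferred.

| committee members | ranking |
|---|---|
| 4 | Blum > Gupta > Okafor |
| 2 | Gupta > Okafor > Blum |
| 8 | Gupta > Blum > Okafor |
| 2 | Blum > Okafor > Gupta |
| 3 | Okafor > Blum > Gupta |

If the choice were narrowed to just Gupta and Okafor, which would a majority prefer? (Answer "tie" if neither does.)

Ballots ranking Gupta above Okafor: 4 + 2 + 8 = 14.
Ballots ranking Okafor above Gupta: 19 − 14 = 5.
Gupta wins the head-to-head 14–5.

Gupta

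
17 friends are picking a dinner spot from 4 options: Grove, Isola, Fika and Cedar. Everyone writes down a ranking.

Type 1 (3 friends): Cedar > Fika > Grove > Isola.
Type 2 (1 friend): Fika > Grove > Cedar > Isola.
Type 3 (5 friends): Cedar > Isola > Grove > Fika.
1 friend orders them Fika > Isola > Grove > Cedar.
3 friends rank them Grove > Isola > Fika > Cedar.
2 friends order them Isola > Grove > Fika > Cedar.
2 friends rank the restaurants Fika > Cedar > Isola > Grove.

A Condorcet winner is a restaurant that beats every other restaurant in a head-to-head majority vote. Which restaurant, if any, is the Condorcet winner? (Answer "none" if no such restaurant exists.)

none

Head-to-head results (17 friends):
Grove vs Isola: Isola wins 10–7.
Grove–Fika: Grove 10–7.
Grove vs Cedar: Cedar, 10–7.
Isola–Fika: Isola 10–7.
Isola vs Cedar: Cedar wins 11–6.
Fika vs Cedar: Fika wins 9–8.
Each restaurant drops at least one matchup (Grove loses to Isola; Isola loses to Cedar; Fika loses to Grove; Cedar loses to Fika); the cycle Grove → Fika → Cedar → Grove rules out a Condorcet winner.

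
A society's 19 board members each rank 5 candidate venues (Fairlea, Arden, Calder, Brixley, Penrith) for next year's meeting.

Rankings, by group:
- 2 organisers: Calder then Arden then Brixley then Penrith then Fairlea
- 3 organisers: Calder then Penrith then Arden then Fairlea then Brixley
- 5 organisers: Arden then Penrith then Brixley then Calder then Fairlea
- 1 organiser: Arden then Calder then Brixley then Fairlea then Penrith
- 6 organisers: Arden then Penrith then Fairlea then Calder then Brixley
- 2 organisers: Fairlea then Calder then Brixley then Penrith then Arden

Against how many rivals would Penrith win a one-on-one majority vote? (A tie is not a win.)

3

Penrith against each rival (19 organisers):
Penrith vs Fairlea: Penrith, 16–3.
Penrith vs Arden: Penrith preferred on 3+2 = 5 ballots; Arden wins 14–5.
Penrith–Calder: Penrith 11–8.
Penrith vs Brixley: Penrith preferred on 3+5+6 = 14 ballots; Penrith wins 14–5.
Penrith beats Fairlea, Calder, Brixley; loses to Arden — 3 pairwise wins.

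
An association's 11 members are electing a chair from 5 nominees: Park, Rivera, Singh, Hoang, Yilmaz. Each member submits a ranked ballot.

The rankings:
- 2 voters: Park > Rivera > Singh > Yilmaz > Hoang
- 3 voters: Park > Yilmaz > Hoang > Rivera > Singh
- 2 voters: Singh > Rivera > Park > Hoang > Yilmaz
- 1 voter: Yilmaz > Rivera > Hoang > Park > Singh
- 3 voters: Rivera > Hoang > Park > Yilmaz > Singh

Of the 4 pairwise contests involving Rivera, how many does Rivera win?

Rivera against each rival (11 voters):
Rivera vs Park: Rivera wins 6–5.
Rivera vs Singh: Rivera wins 9–2.
Rivera vs Hoang: 2+2+1+3 = 8 for Rivera, 3 for Hoang — Rivera by 8–3.
Rivera–Yilmaz: Rivera 7–4.
Rivera beats Park, Singh, Hoang, Yilmaz — 4 pairwise wins.

4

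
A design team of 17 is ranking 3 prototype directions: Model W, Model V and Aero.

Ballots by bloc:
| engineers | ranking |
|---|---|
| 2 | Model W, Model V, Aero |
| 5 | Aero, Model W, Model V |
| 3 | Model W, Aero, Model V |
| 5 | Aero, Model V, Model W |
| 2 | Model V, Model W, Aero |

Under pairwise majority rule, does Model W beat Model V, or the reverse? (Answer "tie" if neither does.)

Ballots ranking Model W above Model V: 2 + 5 + 3 = 10.
Ballots ranking Model V above Model W: 17 − 10 = 7.
Model W wins the head-to-head 10–7.

Model W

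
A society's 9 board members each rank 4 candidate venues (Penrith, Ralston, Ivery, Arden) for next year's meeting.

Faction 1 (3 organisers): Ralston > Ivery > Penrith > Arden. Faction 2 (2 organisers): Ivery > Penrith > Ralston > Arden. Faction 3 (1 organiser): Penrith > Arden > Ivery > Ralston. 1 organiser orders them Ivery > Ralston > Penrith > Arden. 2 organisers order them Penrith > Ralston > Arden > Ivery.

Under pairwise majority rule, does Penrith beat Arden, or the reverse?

Penrith

Ballots ranking Penrith above Arden: 3 + 2 + 1 + 1 + 2 = 9.
Ballots ranking Arden above Penrith: 9 − 9 = 0.
Penrith wins the head-to-head 9–0.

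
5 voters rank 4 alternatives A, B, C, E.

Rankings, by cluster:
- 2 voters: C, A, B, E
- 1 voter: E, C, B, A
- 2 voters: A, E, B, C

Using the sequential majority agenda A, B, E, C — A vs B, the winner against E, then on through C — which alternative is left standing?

Round 1: A vs B — 4–1, A advances.
Round 2: A vs E — 4–1, A advances.
Round 3: A vs C — 2–3, C advances.
C survives the agenda.

C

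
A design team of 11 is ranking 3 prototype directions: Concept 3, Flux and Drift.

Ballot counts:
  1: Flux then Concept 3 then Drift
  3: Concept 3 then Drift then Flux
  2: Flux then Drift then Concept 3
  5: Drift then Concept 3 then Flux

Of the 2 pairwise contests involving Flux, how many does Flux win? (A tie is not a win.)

0

Flux against each rival (11 engineers):
Flux–Concept 3: Concept 3 8–3.
Flux vs Drift: Flux preferred on 1+2 = 3 ballots; Drift wins 8–3.
Flux beats no one; loses to Concept 3, Drift — 0 pairwise wins.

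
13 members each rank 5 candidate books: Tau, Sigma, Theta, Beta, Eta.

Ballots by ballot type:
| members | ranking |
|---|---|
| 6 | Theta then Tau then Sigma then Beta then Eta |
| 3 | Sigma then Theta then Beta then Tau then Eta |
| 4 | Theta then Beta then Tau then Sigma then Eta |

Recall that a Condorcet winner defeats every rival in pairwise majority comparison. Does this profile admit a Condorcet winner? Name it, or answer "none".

Pairwise majorities:
Tau vs Sigma: Tau wins 10–3.
Tau vs Theta: Theta, 13–0.
Tau–Beta: Beta 7–6.
Tau vs Eta: Tau wins 13–0.
Sigma vs Theta: Theta wins 10–3.
Sigma–Beta: Sigma 9–4.
Sigma vs Eta: Sigma, 13–0.
Theta vs Beta: Theta wins 13–0.
Theta–Eta: Theta 13–0.
Beta–Eta: Beta 13–0.
Theta beats each of Tau, Sigma, Beta, Eta — Theta is the Condorcet winner.

Theta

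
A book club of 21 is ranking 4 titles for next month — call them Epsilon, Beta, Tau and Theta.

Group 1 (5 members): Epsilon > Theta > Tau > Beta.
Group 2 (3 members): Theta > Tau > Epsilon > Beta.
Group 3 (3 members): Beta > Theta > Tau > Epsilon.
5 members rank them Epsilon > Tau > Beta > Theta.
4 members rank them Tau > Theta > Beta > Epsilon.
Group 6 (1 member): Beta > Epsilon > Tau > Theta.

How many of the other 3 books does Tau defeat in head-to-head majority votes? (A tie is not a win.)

Tau against each rival (21 members):
Tau vs Epsilon: Epsilon wins 11–10.
Tau vs Beta: 17 to 4, Tau.
Tau vs Theta: 10 to 11, Theta.
Tau beats Beta; loses to Epsilon, Theta — 1 pairwise win.

1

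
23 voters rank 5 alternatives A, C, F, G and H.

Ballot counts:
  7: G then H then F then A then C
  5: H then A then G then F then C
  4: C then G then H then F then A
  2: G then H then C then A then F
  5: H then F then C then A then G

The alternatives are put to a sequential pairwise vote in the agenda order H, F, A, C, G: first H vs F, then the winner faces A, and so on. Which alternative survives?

Round 1: H vs F — 23–0, H advances.
Round 2: H vs A — 23–0, H advances.
Round 3: H vs C — 19–4, H advances.
Round 4: H vs G — 10–13, G advances.
G survives the agenda.

G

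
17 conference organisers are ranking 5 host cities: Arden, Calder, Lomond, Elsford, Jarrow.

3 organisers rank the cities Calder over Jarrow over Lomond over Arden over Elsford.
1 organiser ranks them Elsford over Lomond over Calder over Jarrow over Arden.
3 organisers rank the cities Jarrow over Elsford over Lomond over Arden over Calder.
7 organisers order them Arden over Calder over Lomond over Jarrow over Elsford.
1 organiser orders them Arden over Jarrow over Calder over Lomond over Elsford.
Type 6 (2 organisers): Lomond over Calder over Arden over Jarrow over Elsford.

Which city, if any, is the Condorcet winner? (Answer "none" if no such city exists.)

none

Check each pair by majority over 17 ballots:
Arden vs Calder: 11 to 6, Arden.
Arden vs Lomond: 7+1 = 8 for Arden, 9 for Lomond — Lomond by 9–8.
Arden vs Elsford: 3+7+1+2 = 13 for Arden, 4 for Elsford — Arden by 13–4.
Arden vs Jarrow: 10 to 7, Arden.
Calder vs Lomond: Calder is ranked higher on 3+7+1 = 11 ballots, Lomond on 6. Calder wins 11–6.
Calder vs Elsford: Calder is ranked higher on 3+7+1+2 = 13 ballots, Elsford on 4. Calder wins 13–4.
Calder vs Jarrow: 13 to 4, Calder.
Lomond vs Elsford: 3+7+1+2 = 13 for Lomond, 4 for Elsford — Lomond by 13–4.
Lomond vs Jarrow: Lomond preferred on 1+7+2 = 10 ballots; Lomond wins 10–7.
Elsford vs Jarrow: 1 to 16, Jarrow.
No city is unbeaten: Arden loses to Lomond; Calder loses to Arden; Lomond loses to Calder; Elsford loses to Arden; Jarrow loses to Arden. In particular Arden beats Calder beats Lomond beats Arden is a majority cycle — no Condorcet winner exists.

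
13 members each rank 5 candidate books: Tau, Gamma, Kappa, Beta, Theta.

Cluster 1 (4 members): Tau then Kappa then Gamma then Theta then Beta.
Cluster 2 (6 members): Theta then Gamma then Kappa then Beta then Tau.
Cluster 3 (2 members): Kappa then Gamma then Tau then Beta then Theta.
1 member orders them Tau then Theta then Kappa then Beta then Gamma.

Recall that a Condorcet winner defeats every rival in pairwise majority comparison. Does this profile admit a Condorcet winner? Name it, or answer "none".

Pairwise majorities:
Tau vs Gamma: Gamma, 8–5.
Tau–Kappa: Kappa 8–5.
Tau vs Beta: Tau wins 7–6.
Tau vs Theta: Tau, 7–6.
Gamma vs Kappa: Kappa, 7–6.
Gamma vs Beta: Gamma wins 12–1.
Gamma–Theta: Theta 7–6.
Kappa–Beta: Kappa 13–0.
Kappa vs Theta: Theta, 7–6.
Beta–Theta: Theta 11–2.
No book is unbeaten: Tau loses to Gamma; Gamma loses to Kappa; Kappa loses to Theta; Beta loses to Tau; Theta loses to Tau. In particular Tau → Theta → Gamma → Tau is a majority cycle — no Condorcet winner exists.

none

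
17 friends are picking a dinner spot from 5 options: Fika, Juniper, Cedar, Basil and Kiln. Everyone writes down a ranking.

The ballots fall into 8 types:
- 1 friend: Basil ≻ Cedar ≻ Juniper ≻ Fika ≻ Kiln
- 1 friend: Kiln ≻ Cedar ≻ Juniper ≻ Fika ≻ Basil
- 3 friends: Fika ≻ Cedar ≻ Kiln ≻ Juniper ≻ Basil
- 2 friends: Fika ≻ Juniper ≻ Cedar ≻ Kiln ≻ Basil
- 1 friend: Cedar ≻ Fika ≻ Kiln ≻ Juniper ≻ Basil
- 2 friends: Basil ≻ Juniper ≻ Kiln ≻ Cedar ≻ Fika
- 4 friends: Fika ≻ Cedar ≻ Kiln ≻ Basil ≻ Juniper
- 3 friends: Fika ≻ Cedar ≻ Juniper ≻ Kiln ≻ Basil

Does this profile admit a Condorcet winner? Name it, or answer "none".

Fika

Head-to-head results (17 friends):
Fika vs Juniper: 13 to 4, Fika.
Fika vs Cedar: 12 to 5, Fika.
Fika vs Basil: Fika preferred on 1+3+2+1+4+3 = 14 ballots; Fika wins 14–3.
Fika vs Kiln: Fika preferred on 1+3+2+1+4+3 = 14 ballots; Fika wins 14–3.
Juniper vs Cedar: Juniper is ranked higher on 2+2 = 4 ballots, Cedar on 13. Cedar wins 13–4.
Juniper vs Basil: 1+3+2+1+3 = 10 for Juniper, 7 for Basil — Juniper by 10–7.
Juniper vs Kiln: 1+2+2+3 = 8 for Juniper, 9 for Kiln — Kiln by 9–8.
Cedar vs Basil: 14 to 3, Cedar.
Cedar vs Kiln: 1+3+2+1+4+3 = 14 for Cedar, 3 for Kiln — Cedar by 14–3.
Basil vs Kiln: Basil is ranked higher on 1+2 = 3 ballots, Kiln on 14. Kiln wins 14–3.
Only Fika has no losses; Fika is the Condorcet winner.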